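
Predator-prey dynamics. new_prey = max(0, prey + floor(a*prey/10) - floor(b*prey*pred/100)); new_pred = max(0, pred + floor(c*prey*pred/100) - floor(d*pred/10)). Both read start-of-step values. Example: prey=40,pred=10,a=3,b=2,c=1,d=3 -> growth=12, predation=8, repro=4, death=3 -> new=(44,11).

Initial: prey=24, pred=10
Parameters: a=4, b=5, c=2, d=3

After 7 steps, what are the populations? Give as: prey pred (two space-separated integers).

Step 1: prey: 24+9-12=21; pred: 10+4-3=11
Step 2: prey: 21+8-11=18; pred: 11+4-3=12
Step 3: prey: 18+7-10=15; pred: 12+4-3=13
Step 4: prey: 15+6-9=12; pred: 13+3-3=13
Step 5: prey: 12+4-7=9; pred: 13+3-3=13
Step 6: prey: 9+3-5=7; pred: 13+2-3=12
Step 7: prey: 7+2-4=5; pred: 12+1-3=10

Answer: 5 10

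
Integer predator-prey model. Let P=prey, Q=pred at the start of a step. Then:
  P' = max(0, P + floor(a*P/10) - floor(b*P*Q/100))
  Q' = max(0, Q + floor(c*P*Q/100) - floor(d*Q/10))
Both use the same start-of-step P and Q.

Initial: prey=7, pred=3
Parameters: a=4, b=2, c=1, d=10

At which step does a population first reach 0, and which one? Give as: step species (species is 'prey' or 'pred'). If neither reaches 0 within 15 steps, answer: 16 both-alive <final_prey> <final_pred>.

Answer: 1 pred

Derivation:
Step 1: prey: 7+2-0=9; pred: 3+0-3=0
First extinction: pred at step 1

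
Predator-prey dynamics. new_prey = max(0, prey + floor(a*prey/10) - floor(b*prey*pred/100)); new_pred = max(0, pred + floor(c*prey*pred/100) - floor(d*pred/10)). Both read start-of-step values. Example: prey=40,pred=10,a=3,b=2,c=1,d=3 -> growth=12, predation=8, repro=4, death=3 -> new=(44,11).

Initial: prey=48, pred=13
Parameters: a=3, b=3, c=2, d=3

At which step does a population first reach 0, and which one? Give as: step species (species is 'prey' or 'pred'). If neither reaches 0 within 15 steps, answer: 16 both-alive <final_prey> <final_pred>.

Step 1: prey: 48+14-18=44; pred: 13+12-3=22
Step 2: prey: 44+13-29=28; pred: 22+19-6=35
Step 3: prey: 28+8-29=7; pred: 35+19-10=44
Step 4: prey: 7+2-9=0; pred: 44+6-13=37
First extinction: prey at step 4

Answer: 4 prey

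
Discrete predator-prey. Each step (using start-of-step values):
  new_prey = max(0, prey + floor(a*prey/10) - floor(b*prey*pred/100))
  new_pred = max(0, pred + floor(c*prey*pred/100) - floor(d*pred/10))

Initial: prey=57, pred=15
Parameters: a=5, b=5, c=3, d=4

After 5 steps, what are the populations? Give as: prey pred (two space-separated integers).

Step 1: prey: 57+28-42=43; pred: 15+25-6=34
Step 2: prey: 43+21-73=0; pred: 34+43-13=64
Step 3: prey: 0+0-0=0; pred: 64+0-25=39
Step 4: prey: 0+0-0=0; pred: 39+0-15=24
Step 5: prey: 0+0-0=0; pred: 24+0-9=15

Answer: 0 15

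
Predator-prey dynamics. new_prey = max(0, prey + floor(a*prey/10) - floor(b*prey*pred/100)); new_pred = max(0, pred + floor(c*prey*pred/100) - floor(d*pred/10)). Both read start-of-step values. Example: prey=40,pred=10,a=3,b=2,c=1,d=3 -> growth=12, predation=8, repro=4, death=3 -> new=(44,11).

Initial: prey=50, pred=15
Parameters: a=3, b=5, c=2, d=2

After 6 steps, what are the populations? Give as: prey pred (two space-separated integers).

Answer: 0 16

Derivation:
Step 1: prey: 50+15-37=28; pred: 15+15-3=27
Step 2: prey: 28+8-37=0; pred: 27+15-5=37
Step 3: prey: 0+0-0=0; pred: 37+0-7=30
Step 4: prey: 0+0-0=0; pred: 30+0-6=24
Step 5: prey: 0+0-0=0; pred: 24+0-4=20
Step 6: prey: 0+0-0=0; pred: 20+0-4=16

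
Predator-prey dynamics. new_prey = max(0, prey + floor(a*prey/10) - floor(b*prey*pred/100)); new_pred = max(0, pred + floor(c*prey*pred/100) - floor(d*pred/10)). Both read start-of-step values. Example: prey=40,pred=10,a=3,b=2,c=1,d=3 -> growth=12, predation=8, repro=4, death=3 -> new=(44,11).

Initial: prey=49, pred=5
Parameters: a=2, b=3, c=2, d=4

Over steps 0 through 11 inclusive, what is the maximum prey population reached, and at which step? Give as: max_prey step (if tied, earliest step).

Answer: 51 1

Derivation:
Step 1: prey: 49+9-7=51; pred: 5+4-2=7
Step 2: prey: 51+10-10=51; pred: 7+7-2=12
Step 3: prey: 51+10-18=43; pred: 12+12-4=20
Step 4: prey: 43+8-25=26; pred: 20+17-8=29
Step 5: prey: 26+5-22=9; pred: 29+15-11=33
Step 6: prey: 9+1-8=2; pred: 33+5-13=25
Step 7: prey: 2+0-1=1; pred: 25+1-10=16
Step 8: prey: 1+0-0=1; pred: 16+0-6=10
Step 9: prey: 1+0-0=1; pred: 10+0-4=6
Step 10: prey: 1+0-0=1; pred: 6+0-2=4
Step 11: prey: 1+0-0=1; pred: 4+0-1=3
Max prey = 51 at step 1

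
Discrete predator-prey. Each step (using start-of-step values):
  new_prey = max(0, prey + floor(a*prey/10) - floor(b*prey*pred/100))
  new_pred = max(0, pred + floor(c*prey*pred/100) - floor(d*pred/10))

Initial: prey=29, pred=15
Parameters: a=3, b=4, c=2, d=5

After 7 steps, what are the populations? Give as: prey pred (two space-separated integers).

Step 1: prey: 29+8-17=20; pred: 15+8-7=16
Step 2: prey: 20+6-12=14; pred: 16+6-8=14
Step 3: prey: 14+4-7=11; pred: 14+3-7=10
Step 4: prey: 11+3-4=10; pred: 10+2-5=7
Step 5: prey: 10+3-2=11; pred: 7+1-3=5
Step 6: prey: 11+3-2=12; pred: 5+1-2=4
Step 7: prey: 12+3-1=14; pred: 4+0-2=2

Answer: 14 2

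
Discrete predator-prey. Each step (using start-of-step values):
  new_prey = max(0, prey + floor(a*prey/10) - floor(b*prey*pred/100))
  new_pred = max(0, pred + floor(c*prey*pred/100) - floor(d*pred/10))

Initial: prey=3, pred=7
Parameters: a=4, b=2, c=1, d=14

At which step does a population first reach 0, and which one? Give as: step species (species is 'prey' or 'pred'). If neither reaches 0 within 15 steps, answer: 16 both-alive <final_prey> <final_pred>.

Answer: 1 pred

Derivation:
Step 1: prey: 3+1-0=4; pred: 7+0-9=0
First extinction: pred at step 1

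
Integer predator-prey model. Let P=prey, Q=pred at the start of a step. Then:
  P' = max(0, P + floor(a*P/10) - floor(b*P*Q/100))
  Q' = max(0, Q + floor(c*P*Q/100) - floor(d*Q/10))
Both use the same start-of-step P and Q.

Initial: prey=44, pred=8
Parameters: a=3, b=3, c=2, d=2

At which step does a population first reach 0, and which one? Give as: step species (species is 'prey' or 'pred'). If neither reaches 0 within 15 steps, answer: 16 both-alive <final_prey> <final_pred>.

Answer: 5 prey

Derivation:
Step 1: prey: 44+13-10=47; pred: 8+7-1=14
Step 2: prey: 47+14-19=42; pred: 14+13-2=25
Step 3: prey: 42+12-31=23; pred: 25+21-5=41
Step 4: prey: 23+6-28=1; pred: 41+18-8=51
Step 5: prey: 1+0-1=0; pred: 51+1-10=42
First extinction: prey at step 5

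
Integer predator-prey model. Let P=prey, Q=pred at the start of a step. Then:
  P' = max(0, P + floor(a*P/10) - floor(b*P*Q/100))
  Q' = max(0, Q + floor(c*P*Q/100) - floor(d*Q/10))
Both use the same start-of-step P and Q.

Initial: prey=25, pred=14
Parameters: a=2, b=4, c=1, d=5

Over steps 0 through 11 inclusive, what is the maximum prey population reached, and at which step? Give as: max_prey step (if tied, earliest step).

Answer: 35 11

Derivation:
Step 1: prey: 25+5-14=16; pred: 14+3-7=10
Step 2: prey: 16+3-6=13; pred: 10+1-5=6
Step 3: prey: 13+2-3=12; pred: 6+0-3=3
Step 4: prey: 12+2-1=13; pred: 3+0-1=2
Step 5: prey: 13+2-1=14; pred: 2+0-1=1
Step 6: prey: 14+2-0=16; pred: 1+0-0=1
Step 7: prey: 16+3-0=19; pred: 1+0-0=1
Step 8: prey: 19+3-0=22; pred: 1+0-0=1
Step 9: prey: 22+4-0=26; pred: 1+0-0=1
Step 10: prey: 26+5-1=30; pred: 1+0-0=1
Step 11: prey: 30+6-1=35; pred: 1+0-0=1
Max prey = 35 at step 11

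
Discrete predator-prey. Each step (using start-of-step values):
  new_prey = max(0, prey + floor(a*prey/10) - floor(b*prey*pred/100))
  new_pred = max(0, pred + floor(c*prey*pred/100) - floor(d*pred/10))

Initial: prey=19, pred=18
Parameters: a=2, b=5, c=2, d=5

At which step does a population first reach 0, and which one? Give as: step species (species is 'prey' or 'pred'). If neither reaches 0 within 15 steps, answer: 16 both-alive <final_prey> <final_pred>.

Answer: 16 both-alive 2 1

Derivation:
Step 1: prey: 19+3-17=5; pred: 18+6-9=15
Step 2: prey: 5+1-3=3; pred: 15+1-7=9
Step 3: prey: 3+0-1=2; pred: 9+0-4=5
Step 4: prey: 2+0-0=2; pred: 5+0-2=3
Step 5: prey: 2+0-0=2; pred: 3+0-1=2
Step 6: prey: 2+0-0=2; pred: 2+0-1=1
Step 7: prey: 2+0-0=2; pred: 1+0-0=1
Steps 8-15: state stable at prey=2, pred=1 (no change)
No extinction within 15 steps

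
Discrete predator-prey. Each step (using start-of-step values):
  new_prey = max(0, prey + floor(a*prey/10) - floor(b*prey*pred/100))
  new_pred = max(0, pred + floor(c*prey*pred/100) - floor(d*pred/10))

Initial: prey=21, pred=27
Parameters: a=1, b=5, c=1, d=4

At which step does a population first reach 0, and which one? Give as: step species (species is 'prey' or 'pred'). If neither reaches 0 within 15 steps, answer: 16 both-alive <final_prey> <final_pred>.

Step 1: prey: 21+2-28=0; pred: 27+5-10=22
First extinction: prey at step 1

Answer: 1 prey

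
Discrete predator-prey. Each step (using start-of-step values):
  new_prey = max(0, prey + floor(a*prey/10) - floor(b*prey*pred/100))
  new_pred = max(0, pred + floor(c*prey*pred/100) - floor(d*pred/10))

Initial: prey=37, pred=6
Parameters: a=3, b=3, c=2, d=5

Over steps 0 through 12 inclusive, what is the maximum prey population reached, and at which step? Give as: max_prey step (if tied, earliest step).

Answer: 47 3

Derivation:
Step 1: prey: 37+11-6=42; pred: 6+4-3=7
Step 2: prey: 42+12-8=46; pred: 7+5-3=9
Step 3: prey: 46+13-12=47; pred: 9+8-4=13
Step 4: prey: 47+14-18=43; pred: 13+12-6=19
Step 5: prey: 43+12-24=31; pred: 19+16-9=26
Step 6: prey: 31+9-24=16; pred: 26+16-13=29
Step 7: prey: 16+4-13=7; pred: 29+9-14=24
Step 8: prey: 7+2-5=4; pred: 24+3-12=15
Step 9: prey: 4+1-1=4; pred: 15+1-7=9
Step 10: prey: 4+1-1=4; pred: 9+0-4=5
Step 11: prey: 4+1-0=5; pred: 5+0-2=3
Step 12: prey: 5+1-0=6; pred: 3+0-1=2
Max prey = 47 at step 3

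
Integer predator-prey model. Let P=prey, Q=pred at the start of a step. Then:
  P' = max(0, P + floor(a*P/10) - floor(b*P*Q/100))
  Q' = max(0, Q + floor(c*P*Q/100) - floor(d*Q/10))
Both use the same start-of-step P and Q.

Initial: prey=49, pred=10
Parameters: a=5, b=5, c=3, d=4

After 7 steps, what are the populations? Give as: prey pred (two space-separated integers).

Answer: 0 8

Derivation:
Step 1: prey: 49+24-24=49; pred: 10+14-4=20
Step 2: prey: 49+24-49=24; pred: 20+29-8=41
Step 3: prey: 24+12-49=0; pred: 41+29-16=54
Step 4: prey: 0+0-0=0; pred: 54+0-21=33
Step 5: prey: 0+0-0=0; pred: 33+0-13=20
Step 6: prey: 0+0-0=0; pred: 20+0-8=12
Step 7: prey: 0+0-0=0; pred: 12+0-4=8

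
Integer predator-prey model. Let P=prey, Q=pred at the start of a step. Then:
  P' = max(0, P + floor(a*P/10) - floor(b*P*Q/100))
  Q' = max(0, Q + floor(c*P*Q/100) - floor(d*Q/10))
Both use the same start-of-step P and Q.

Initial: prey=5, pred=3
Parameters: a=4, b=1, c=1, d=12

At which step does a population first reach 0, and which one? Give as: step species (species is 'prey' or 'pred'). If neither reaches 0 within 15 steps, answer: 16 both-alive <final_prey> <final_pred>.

Answer: 1 pred

Derivation:
Step 1: prey: 5+2-0=7; pred: 3+0-3=0
First extinction: pred at step 1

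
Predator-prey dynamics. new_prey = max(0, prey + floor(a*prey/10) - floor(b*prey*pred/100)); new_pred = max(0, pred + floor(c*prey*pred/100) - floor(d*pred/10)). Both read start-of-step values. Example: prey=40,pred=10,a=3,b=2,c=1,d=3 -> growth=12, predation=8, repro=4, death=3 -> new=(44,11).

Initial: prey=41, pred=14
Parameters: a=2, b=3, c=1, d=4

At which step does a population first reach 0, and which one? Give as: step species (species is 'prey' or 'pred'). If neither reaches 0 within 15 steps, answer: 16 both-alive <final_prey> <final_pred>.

Step 1: prey: 41+8-17=32; pred: 14+5-5=14
Step 2: prey: 32+6-13=25; pred: 14+4-5=13
Step 3: prey: 25+5-9=21; pred: 13+3-5=11
Step 4: prey: 21+4-6=19; pred: 11+2-4=9
Step 5: prey: 19+3-5=17; pred: 9+1-3=7
Step 6: prey: 17+3-3=17; pred: 7+1-2=6
Step 7: prey: 17+3-3=17; pred: 6+1-2=5
Step 8: prey: 17+3-2=18; pred: 5+0-2=3
Step 9: prey: 18+3-1=20; pred: 3+0-1=2
Step 10: prey: 20+4-1=23; pred: 2+0-0=2
Step 11: prey: 23+4-1=26; pred: 2+0-0=2
Step 12: prey: 26+5-1=30; pred: 2+0-0=2
Step 13: prey: 30+6-1=35; pred: 2+0-0=2
Step 14: prey: 35+7-2=40; pred: 2+0-0=2
Step 15: prey: 40+8-2=46; pred: 2+0-0=2
No extinction within 15 steps

Answer: 16 both-alive 46 2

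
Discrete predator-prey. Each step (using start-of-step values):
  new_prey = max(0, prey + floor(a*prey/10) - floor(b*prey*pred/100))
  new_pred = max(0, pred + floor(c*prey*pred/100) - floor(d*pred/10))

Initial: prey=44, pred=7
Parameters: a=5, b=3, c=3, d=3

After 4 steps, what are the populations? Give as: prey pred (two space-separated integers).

Answer: 0 141

Derivation:
Step 1: prey: 44+22-9=57; pred: 7+9-2=14
Step 2: prey: 57+28-23=62; pred: 14+23-4=33
Step 3: prey: 62+31-61=32; pred: 33+61-9=85
Step 4: prey: 32+16-81=0; pred: 85+81-25=141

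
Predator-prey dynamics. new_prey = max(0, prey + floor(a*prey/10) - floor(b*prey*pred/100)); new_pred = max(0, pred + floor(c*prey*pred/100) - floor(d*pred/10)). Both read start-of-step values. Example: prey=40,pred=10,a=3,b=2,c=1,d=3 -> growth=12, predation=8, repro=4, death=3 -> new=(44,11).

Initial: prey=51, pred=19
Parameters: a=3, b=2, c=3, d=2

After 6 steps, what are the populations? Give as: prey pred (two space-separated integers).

Answer: 0 71

Derivation:
Step 1: prey: 51+15-19=47; pred: 19+29-3=45
Step 2: prey: 47+14-42=19; pred: 45+63-9=99
Step 3: prey: 19+5-37=0; pred: 99+56-19=136
Step 4: prey: 0+0-0=0; pred: 136+0-27=109
Step 5: prey: 0+0-0=0; pred: 109+0-21=88
Step 6: prey: 0+0-0=0; pred: 88+0-17=71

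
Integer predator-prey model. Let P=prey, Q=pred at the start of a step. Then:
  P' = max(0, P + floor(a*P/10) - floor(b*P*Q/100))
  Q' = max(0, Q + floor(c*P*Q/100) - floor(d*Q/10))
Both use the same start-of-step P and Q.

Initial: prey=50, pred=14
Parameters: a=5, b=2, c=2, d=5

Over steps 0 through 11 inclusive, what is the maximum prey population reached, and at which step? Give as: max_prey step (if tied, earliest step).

Answer: 66 2

Derivation:
Step 1: prey: 50+25-14=61; pred: 14+14-7=21
Step 2: prey: 61+30-25=66; pred: 21+25-10=36
Step 3: prey: 66+33-47=52; pred: 36+47-18=65
Step 4: prey: 52+26-67=11; pred: 65+67-32=100
Step 5: prey: 11+5-22=0; pred: 100+22-50=72
Step 6: prey: 0+0-0=0; pred: 72+0-36=36
Step 7: prey: 0+0-0=0; pred: 36+0-18=18
Step 8: prey: 0+0-0=0; pred: 18+0-9=9
Step 9: prey: 0+0-0=0; pred: 9+0-4=5
Step 10: prey: 0+0-0=0; pred: 5+0-2=3
Step 11: prey: 0+0-0=0; pred: 3+0-1=2
Max prey = 66 at step 2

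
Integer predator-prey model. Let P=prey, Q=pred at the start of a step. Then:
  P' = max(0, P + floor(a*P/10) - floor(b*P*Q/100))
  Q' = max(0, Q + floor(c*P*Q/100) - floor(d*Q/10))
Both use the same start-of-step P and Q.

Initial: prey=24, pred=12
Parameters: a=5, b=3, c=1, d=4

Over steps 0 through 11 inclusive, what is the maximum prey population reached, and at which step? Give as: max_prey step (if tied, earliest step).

Step 1: prey: 24+12-8=28; pred: 12+2-4=10
Step 2: prey: 28+14-8=34; pred: 10+2-4=8
Step 3: prey: 34+17-8=43; pred: 8+2-3=7
Step 4: prey: 43+21-9=55; pred: 7+3-2=8
Step 5: prey: 55+27-13=69; pred: 8+4-3=9
Step 6: prey: 69+34-18=85; pred: 9+6-3=12
Step 7: prey: 85+42-30=97; pred: 12+10-4=18
Step 8: prey: 97+48-52=93; pred: 18+17-7=28
Step 9: prey: 93+46-78=61; pred: 28+26-11=43
Step 10: prey: 61+30-78=13; pred: 43+26-17=52
Step 11: prey: 13+6-20=0; pred: 52+6-20=38
Max prey = 97 at step 7

Answer: 97 7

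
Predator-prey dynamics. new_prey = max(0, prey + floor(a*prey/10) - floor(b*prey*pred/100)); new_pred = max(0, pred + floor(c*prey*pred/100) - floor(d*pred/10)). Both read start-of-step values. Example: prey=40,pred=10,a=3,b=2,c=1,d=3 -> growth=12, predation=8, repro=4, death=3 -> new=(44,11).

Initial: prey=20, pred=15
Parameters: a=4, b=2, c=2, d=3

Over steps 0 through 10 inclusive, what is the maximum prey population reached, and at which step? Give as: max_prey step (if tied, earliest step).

Step 1: prey: 20+8-6=22; pred: 15+6-4=17
Step 2: prey: 22+8-7=23; pred: 17+7-5=19
Step 3: prey: 23+9-8=24; pred: 19+8-5=22
Step 4: prey: 24+9-10=23; pred: 22+10-6=26
Step 5: prey: 23+9-11=21; pred: 26+11-7=30
Step 6: prey: 21+8-12=17; pred: 30+12-9=33
Step 7: prey: 17+6-11=12; pred: 33+11-9=35
Step 8: prey: 12+4-8=8; pred: 35+8-10=33
Step 9: prey: 8+3-5=6; pred: 33+5-9=29
Step 10: prey: 6+2-3=5; pred: 29+3-8=24
Max prey = 24 at step 3

Answer: 24 3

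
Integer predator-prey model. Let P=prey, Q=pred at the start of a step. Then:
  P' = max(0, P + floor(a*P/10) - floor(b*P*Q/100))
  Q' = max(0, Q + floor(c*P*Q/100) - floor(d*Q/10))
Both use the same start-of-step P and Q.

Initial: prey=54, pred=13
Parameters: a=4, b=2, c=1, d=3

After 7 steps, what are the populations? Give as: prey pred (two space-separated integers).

Step 1: prey: 54+21-14=61; pred: 13+7-3=17
Step 2: prey: 61+24-20=65; pred: 17+10-5=22
Step 3: prey: 65+26-28=63; pred: 22+14-6=30
Step 4: prey: 63+25-37=51; pred: 30+18-9=39
Step 5: prey: 51+20-39=32; pred: 39+19-11=47
Step 6: prey: 32+12-30=14; pred: 47+15-14=48
Step 7: prey: 14+5-13=6; pred: 48+6-14=40

Answer: 6 40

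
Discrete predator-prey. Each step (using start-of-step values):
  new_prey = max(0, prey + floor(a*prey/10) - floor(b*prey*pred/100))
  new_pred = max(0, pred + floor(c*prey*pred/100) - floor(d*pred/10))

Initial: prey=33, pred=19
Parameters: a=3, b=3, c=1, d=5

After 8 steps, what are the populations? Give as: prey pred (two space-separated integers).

Answer: 43 1

Derivation:
Step 1: prey: 33+9-18=24; pred: 19+6-9=16
Step 2: prey: 24+7-11=20; pred: 16+3-8=11
Step 3: prey: 20+6-6=20; pred: 11+2-5=8
Step 4: prey: 20+6-4=22; pred: 8+1-4=5
Step 5: prey: 22+6-3=25; pred: 5+1-2=4
Step 6: prey: 25+7-3=29; pred: 4+1-2=3
Step 7: prey: 29+8-2=35; pred: 3+0-1=2
Step 8: prey: 35+10-2=43; pred: 2+0-1=1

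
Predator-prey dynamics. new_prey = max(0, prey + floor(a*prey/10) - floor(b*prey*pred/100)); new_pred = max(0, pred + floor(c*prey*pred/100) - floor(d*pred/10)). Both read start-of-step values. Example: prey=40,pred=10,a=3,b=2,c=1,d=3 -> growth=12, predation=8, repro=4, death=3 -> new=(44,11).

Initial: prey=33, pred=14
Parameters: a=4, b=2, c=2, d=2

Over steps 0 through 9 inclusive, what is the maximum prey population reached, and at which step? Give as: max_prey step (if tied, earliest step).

Answer: 37 1

Derivation:
Step 1: prey: 33+13-9=37; pred: 14+9-2=21
Step 2: prey: 37+14-15=36; pred: 21+15-4=32
Step 3: prey: 36+14-23=27; pred: 32+23-6=49
Step 4: prey: 27+10-26=11; pred: 49+26-9=66
Step 5: prey: 11+4-14=1; pred: 66+14-13=67
Step 6: prey: 1+0-1=0; pred: 67+1-13=55
Step 7: prey: 0+0-0=0; pred: 55+0-11=44
Step 8: prey: 0+0-0=0; pred: 44+0-8=36
Step 9: prey: 0+0-0=0; pred: 36+0-7=29
Max prey = 37 at step 1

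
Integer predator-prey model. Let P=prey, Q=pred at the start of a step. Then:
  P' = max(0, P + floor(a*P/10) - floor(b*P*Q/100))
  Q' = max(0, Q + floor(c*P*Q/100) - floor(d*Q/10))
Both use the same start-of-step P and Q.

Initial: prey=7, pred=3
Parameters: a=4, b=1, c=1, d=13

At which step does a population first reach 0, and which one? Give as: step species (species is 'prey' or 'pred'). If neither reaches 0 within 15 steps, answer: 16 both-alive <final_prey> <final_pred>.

Step 1: prey: 7+2-0=9; pred: 3+0-3=0
First extinction: pred at step 1

Answer: 1 pred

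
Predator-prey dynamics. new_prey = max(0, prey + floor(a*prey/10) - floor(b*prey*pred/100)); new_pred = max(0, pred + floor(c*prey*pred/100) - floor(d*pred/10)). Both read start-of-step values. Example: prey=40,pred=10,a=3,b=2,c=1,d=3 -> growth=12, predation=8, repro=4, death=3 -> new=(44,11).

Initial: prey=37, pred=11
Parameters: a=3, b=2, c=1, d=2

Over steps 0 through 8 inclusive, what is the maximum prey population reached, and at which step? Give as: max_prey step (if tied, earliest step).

Answer: 42 2

Derivation:
Step 1: prey: 37+11-8=40; pred: 11+4-2=13
Step 2: prey: 40+12-10=42; pred: 13+5-2=16
Step 3: prey: 42+12-13=41; pred: 16+6-3=19
Step 4: prey: 41+12-15=38; pred: 19+7-3=23
Step 5: prey: 38+11-17=32; pred: 23+8-4=27
Step 6: prey: 32+9-17=24; pred: 27+8-5=30
Step 7: prey: 24+7-14=17; pred: 30+7-6=31
Step 8: prey: 17+5-10=12; pred: 31+5-6=30
Max prey = 42 at step 2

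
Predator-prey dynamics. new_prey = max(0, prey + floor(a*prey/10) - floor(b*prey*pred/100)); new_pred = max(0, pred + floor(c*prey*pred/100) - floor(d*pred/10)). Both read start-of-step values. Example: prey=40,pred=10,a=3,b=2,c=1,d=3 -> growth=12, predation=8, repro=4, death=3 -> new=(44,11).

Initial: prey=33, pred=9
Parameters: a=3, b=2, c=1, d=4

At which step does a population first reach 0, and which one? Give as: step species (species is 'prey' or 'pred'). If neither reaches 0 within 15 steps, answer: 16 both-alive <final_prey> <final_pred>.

Answer: 16 both-alive 5 13

Derivation:
Step 1: prey: 33+9-5=37; pred: 9+2-3=8
Step 2: prey: 37+11-5=43; pred: 8+2-3=7
Step 3: prey: 43+12-6=49; pred: 7+3-2=8
Step 4: prey: 49+14-7=56; pred: 8+3-3=8
Step 5: prey: 56+16-8=64; pred: 8+4-3=9
Step 6: prey: 64+19-11=72; pred: 9+5-3=11
Step 7: prey: 72+21-15=78; pred: 11+7-4=14
Step 8: prey: 78+23-21=80; pred: 14+10-5=19
Step 9: prey: 80+24-30=74; pred: 19+15-7=27
Step 10: prey: 74+22-39=57; pred: 27+19-10=36
Step 11: prey: 57+17-41=33; pred: 36+20-14=42
Step 12: prey: 33+9-27=15; pred: 42+13-16=39
Step 13: prey: 15+4-11=8; pred: 39+5-15=29
Step 14: prey: 8+2-4=6; pred: 29+2-11=20
Step 15: prey: 6+1-2=5; pred: 20+1-8=13
No extinction within 15 steps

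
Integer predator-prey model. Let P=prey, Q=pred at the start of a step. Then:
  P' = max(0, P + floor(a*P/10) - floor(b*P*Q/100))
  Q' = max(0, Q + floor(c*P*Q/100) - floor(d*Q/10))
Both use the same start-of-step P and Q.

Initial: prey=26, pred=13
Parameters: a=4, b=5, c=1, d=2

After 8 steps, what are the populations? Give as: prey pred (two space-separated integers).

Answer: 6 6

Derivation:
Step 1: prey: 26+10-16=20; pred: 13+3-2=14
Step 2: prey: 20+8-14=14; pred: 14+2-2=14
Step 3: prey: 14+5-9=10; pred: 14+1-2=13
Step 4: prey: 10+4-6=8; pred: 13+1-2=12
Step 5: prey: 8+3-4=7; pred: 12+0-2=10
Step 6: prey: 7+2-3=6; pred: 10+0-2=8
Step 7: prey: 6+2-2=6; pred: 8+0-1=7
Step 8: prey: 6+2-2=6; pred: 7+0-1=6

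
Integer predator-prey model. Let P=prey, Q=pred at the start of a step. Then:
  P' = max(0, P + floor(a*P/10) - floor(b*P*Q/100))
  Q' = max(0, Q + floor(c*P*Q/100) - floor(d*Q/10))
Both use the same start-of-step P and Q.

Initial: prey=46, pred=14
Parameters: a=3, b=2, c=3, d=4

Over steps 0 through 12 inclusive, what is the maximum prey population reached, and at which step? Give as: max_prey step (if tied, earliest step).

Step 1: prey: 46+13-12=47; pred: 14+19-5=28
Step 2: prey: 47+14-26=35; pred: 28+39-11=56
Step 3: prey: 35+10-39=6; pred: 56+58-22=92
Step 4: prey: 6+1-11=0; pred: 92+16-36=72
Step 5: prey: 0+0-0=0; pred: 72+0-28=44
Step 6: prey: 0+0-0=0; pred: 44+0-17=27
Step 7: prey: 0+0-0=0; pred: 27+0-10=17
Step 8: prey: 0+0-0=0; pred: 17+0-6=11
Step 9: prey: 0+0-0=0; pred: 11+0-4=7
Step 10: prey: 0+0-0=0; pred: 7+0-2=5
Step 11: prey: 0+0-0=0; pred: 5+0-2=3
Step 12: prey: 0+0-0=0; pred: 3+0-1=2
Max prey = 47 at step 1

Answer: 47 1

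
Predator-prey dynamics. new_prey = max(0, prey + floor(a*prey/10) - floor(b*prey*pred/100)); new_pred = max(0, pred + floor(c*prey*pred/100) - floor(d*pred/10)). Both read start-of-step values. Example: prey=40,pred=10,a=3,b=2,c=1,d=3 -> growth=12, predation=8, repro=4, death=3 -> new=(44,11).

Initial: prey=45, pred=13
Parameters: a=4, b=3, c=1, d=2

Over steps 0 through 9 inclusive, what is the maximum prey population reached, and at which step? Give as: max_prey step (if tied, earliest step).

Step 1: prey: 45+18-17=46; pred: 13+5-2=16
Step 2: prey: 46+18-22=42; pred: 16+7-3=20
Step 3: prey: 42+16-25=33; pred: 20+8-4=24
Step 4: prey: 33+13-23=23; pred: 24+7-4=27
Step 5: prey: 23+9-18=14; pred: 27+6-5=28
Step 6: prey: 14+5-11=8; pred: 28+3-5=26
Step 7: prey: 8+3-6=5; pred: 26+2-5=23
Step 8: prey: 5+2-3=4; pred: 23+1-4=20
Step 9: prey: 4+1-2=3; pred: 20+0-4=16
Max prey = 46 at step 1

Answer: 46 1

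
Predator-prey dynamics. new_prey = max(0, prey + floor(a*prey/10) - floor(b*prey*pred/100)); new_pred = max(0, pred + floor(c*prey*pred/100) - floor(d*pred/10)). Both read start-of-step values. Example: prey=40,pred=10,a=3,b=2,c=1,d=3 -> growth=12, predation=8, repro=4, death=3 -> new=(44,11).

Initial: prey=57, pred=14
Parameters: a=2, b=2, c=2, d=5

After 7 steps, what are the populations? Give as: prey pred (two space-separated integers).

Answer: 2 7

Derivation:
Step 1: prey: 57+11-15=53; pred: 14+15-7=22
Step 2: prey: 53+10-23=40; pred: 22+23-11=34
Step 3: prey: 40+8-27=21; pred: 34+27-17=44
Step 4: prey: 21+4-18=7; pred: 44+18-22=40
Step 5: prey: 7+1-5=3; pred: 40+5-20=25
Step 6: prey: 3+0-1=2; pred: 25+1-12=14
Step 7: prey: 2+0-0=2; pred: 14+0-7=7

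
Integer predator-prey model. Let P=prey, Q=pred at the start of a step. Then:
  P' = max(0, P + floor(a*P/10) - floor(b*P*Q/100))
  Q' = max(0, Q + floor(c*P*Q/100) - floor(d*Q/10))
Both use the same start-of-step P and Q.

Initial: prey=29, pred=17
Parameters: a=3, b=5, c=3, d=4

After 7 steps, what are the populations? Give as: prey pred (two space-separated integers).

Answer: 0 3

Derivation:
Step 1: prey: 29+8-24=13; pred: 17+14-6=25
Step 2: prey: 13+3-16=0; pred: 25+9-10=24
Step 3: prey: 0+0-0=0; pred: 24+0-9=15
Step 4: prey: 0+0-0=0; pred: 15+0-6=9
Step 5: prey: 0+0-0=0; pred: 9+0-3=6
Step 6: prey: 0+0-0=0; pred: 6+0-2=4
Step 7: prey: 0+0-0=0; pred: 4+0-1=3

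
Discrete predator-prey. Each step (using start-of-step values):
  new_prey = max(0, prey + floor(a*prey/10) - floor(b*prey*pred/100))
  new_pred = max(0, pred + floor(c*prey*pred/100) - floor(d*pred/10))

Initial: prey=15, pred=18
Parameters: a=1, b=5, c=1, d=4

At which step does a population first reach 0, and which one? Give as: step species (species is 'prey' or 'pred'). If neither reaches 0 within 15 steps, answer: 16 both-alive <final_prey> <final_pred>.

Step 1: prey: 15+1-13=3; pred: 18+2-7=13
Step 2: prey: 3+0-1=2; pred: 13+0-5=8
Step 3: prey: 2+0-0=2; pred: 8+0-3=5
Step 4: prey: 2+0-0=2; pred: 5+0-2=3
Step 5: prey: 2+0-0=2; pred: 3+0-1=2
Step 6: prey: 2+0-0=2; pred: 2+0-0=2
Steps 7-15: state stable at prey=2, pred=2 (no change)
No extinction within 15 steps

Answer: 16 both-alive 2 2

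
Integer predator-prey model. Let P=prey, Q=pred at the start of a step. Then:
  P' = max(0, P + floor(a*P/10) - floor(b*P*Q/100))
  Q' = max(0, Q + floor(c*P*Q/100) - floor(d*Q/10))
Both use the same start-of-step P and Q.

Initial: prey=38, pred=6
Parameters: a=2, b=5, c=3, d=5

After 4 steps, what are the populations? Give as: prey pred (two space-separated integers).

Step 1: prey: 38+7-11=34; pred: 6+6-3=9
Step 2: prey: 34+6-15=25; pred: 9+9-4=14
Step 3: prey: 25+5-17=13; pred: 14+10-7=17
Step 4: prey: 13+2-11=4; pred: 17+6-8=15

Answer: 4 15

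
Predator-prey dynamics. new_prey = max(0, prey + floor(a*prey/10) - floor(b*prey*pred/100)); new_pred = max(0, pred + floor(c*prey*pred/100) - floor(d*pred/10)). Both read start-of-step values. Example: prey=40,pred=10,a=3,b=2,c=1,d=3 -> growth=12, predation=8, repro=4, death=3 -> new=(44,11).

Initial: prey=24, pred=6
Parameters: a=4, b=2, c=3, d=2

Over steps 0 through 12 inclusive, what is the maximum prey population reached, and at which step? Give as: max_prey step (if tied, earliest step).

Step 1: prey: 24+9-2=31; pred: 6+4-1=9
Step 2: prey: 31+12-5=38; pred: 9+8-1=16
Step 3: prey: 38+15-12=41; pred: 16+18-3=31
Step 4: prey: 41+16-25=32; pred: 31+38-6=63
Step 5: prey: 32+12-40=4; pred: 63+60-12=111
Step 6: prey: 4+1-8=0; pred: 111+13-22=102
Step 7: prey: 0+0-0=0; pred: 102+0-20=82
Step 8: prey: 0+0-0=0; pred: 82+0-16=66
Step 9: prey: 0+0-0=0; pred: 66+0-13=53
Step 10: prey: 0+0-0=0; pred: 53+0-10=43
Step 11: prey: 0+0-0=0; pred: 43+0-8=35
Step 12: prey: 0+0-0=0; pred: 35+0-7=28
Max prey = 41 at step 3

Answer: 41 3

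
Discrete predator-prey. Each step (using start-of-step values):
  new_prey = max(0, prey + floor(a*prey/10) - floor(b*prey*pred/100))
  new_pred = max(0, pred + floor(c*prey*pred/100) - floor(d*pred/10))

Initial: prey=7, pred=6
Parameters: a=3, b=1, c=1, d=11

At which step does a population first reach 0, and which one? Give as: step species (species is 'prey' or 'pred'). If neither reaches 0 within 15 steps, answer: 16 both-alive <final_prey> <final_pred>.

Answer: 1 pred

Derivation:
Step 1: prey: 7+2-0=9; pred: 6+0-6=0
First extinction: pred at step 1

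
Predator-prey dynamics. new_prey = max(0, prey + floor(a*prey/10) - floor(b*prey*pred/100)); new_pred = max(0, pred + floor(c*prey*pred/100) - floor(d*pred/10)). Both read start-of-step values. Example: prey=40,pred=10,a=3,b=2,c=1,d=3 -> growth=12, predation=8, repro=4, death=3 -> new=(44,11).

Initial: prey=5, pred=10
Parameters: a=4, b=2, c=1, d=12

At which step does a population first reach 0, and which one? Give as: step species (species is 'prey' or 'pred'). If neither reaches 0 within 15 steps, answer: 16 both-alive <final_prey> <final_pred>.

Answer: 1 pred

Derivation:
Step 1: prey: 5+2-1=6; pred: 10+0-12=0
First extinction: pred at step 1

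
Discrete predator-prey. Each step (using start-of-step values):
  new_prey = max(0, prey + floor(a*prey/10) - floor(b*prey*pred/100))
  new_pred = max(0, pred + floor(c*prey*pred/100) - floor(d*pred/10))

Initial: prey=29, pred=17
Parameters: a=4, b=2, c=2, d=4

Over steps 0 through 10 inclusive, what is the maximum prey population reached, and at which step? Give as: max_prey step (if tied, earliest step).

Step 1: prey: 29+11-9=31; pred: 17+9-6=20
Step 2: prey: 31+12-12=31; pred: 20+12-8=24
Step 3: prey: 31+12-14=29; pred: 24+14-9=29
Step 4: prey: 29+11-16=24; pred: 29+16-11=34
Step 5: prey: 24+9-16=17; pred: 34+16-13=37
Step 6: prey: 17+6-12=11; pred: 37+12-14=35
Step 7: prey: 11+4-7=8; pred: 35+7-14=28
Step 8: prey: 8+3-4=7; pred: 28+4-11=21
Step 9: prey: 7+2-2=7; pred: 21+2-8=15
Step 10: prey: 7+2-2=7; pred: 15+2-6=11
Max prey = 31 at step 1

Answer: 31 1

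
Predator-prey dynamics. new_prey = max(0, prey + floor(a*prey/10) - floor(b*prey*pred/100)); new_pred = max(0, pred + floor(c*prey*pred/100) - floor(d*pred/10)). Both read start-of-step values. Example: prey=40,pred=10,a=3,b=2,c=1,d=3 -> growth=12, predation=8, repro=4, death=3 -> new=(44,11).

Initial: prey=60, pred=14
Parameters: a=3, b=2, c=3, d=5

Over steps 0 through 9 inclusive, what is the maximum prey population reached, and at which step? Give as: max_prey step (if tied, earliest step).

Step 1: prey: 60+18-16=62; pred: 14+25-7=32
Step 2: prey: 62+18-39=41; pred: 32+59-16=75
Step 3: prey: 41+12-61=0; pred: 75+92-37=130
Step 4: prey: 0+0-0=0; pred: 130+0-65=65
Step 5: prey: 0+0-0=0; pred: 65+0-32=33
Step 6: prey: 0+0-0=0; pred: 33+0-16=17
Step 7: prey: 0+0-0=0; pred: 17+0-8=9
Step 8: prey: 0+0-0=0; pred: 9+0-4=5
Step 9: prey: 0+0-0=0; pred: 5+0-2=3
Max prey = 62 at step 1

Answer: 62 1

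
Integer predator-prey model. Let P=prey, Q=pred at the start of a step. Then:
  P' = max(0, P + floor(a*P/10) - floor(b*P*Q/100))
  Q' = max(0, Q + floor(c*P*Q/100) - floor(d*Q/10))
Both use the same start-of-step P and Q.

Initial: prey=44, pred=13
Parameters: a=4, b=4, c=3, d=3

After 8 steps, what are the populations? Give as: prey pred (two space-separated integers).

Answer: 0 10

Derivation:
Step 1: prey: 44+17-22=39; pred: 13+17-3=27
Step 2: prey: 39+15-42=12; pred: 27+31-8=50
Step 3: prey: 12+4-24=0; pred: 50+18-15=53
Step 4: prey: 0+0-0=0; pred: 53+0-15=38
Step 5: prey: 0+0-0=0; pred: 38+0-11=27
Step 6: prey: 0+0-0=0; pred: 27+0-8=19
Step 7: prey: 0+0-0=0; pred: 19+0-5=14
Step 8: prey: 0+0-0=0; pred: 14+0-4=10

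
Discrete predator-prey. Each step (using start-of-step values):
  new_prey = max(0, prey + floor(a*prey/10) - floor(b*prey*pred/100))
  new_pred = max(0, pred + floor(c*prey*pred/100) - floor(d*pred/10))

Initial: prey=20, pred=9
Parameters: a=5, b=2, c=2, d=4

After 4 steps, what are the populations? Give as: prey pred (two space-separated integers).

Step 1: prey: 20+10-3=27; pred: 9+3-3=9
Step 2: prey: 27+13-4=36; pred: 9+4-3=10
Step 3: prey: 36+18-7=47; pred: 10+7-4=13
Step 4: prey: 47+23-12=58; pred: 13+12-5=20

Answer: 58 20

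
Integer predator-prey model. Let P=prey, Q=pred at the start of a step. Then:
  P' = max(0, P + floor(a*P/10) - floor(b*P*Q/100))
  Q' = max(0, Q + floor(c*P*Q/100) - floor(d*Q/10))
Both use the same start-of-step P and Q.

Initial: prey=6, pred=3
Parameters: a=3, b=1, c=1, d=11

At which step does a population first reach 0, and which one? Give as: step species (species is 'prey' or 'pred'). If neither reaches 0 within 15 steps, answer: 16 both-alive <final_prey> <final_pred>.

Step 1: prey: 6+1-0=7; pred: 3+0-3=0
First extinction: pred at step 1

Answer: 1 pred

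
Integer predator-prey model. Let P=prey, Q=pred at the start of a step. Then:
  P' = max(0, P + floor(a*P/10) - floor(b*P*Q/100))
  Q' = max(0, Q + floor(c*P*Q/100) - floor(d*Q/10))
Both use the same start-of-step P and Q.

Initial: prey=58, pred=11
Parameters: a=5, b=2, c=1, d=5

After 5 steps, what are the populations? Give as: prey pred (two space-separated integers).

Answer: 96 60

Derivation:
Step 1: prey: 58+29-12=75; pred: 11+6-5=12
Step 2: prey: 75+37-18=94; pred: 12+9-6=15
Step 3: prey: 94+47-28=113; pred: 15+14-7=22
Step 4: prey: 113+56-49=120; pred: 22+24-11=35
Step 5: prey: 120+60-84=96; pred: 35+42-17=60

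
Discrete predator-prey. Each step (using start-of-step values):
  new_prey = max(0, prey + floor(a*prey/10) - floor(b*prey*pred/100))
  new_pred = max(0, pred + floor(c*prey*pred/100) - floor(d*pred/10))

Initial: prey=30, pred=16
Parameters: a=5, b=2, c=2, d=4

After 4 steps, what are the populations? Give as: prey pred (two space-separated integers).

Answer: 33 49

Derivation:
Step 1: prey: 30+15-9=36; pred: 16+9-6=19
Step 2: prey: 36+18-13=41; pred: 19+13-7=25
Step 3: prey: 41+20-20=41; pred: 25+20-10=35
Step 4: prey: 41+20-28=33; pred: 35+28-14=49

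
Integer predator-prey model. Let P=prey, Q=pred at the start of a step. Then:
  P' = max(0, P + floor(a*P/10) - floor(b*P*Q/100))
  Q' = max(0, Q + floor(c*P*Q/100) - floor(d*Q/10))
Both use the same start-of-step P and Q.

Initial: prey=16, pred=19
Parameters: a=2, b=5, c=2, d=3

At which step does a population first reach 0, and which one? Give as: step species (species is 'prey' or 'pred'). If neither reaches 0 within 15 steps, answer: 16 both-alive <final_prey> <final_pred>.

Step 1: prey: 16+3-15=4; pred: 19+6-5=20
Step 2: prey: 4+0-4=0; pred: 20+1-6=15
First extinction: prey at step 2

Answer: 2 prey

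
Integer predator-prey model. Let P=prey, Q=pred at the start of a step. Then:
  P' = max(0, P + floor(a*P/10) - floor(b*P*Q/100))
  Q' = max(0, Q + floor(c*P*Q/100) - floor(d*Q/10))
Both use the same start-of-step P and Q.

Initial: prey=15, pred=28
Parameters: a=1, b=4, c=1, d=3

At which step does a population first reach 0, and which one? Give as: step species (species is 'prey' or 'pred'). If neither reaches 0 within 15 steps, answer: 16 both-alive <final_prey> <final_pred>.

Answer: 1 prey

Derivation:
Step 1: prey: 15+1-16=0; pred: 28+4-8=24
First extinction: prey at step 1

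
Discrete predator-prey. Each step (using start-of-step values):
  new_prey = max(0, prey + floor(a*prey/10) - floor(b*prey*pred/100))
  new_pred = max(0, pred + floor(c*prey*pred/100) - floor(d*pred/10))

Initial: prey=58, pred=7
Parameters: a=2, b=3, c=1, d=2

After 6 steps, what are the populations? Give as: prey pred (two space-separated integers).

Step 1: prey: 58+11-12=57; pred: 7+4-1=10
Step 2: prey: 57+11-17=51; pred: 10+5-2=13
Step 3: prey: 51+10-19=42; pred: 13+6-2=17
Step 4: prey: 42+8-21=29; pred: 17+7-3=21
Step 5: prey: 29+5-18=16; pred: 21+6-4=23
Step 6: prey: 16+3-11=8; pred: 23+3-4=22

Answer: 8 22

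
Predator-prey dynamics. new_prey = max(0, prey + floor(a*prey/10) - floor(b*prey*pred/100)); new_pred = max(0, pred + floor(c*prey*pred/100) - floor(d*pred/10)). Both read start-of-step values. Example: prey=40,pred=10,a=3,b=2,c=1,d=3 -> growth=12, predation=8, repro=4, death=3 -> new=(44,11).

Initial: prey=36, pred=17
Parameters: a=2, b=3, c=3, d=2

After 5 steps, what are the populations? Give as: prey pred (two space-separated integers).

Step 1: prey: 36+7-18=25; pred: 17+18-3=32
Step 2: prey: 25+5-24=6; pred: 32+24-6=50
Step 3: prey: 6+1-9=0; pred: 50+9-10=49
Step 4: prey: 0+0-0=0; pred: 49+0-9=40
Step 5: prey: 0+0-0=0; pred: 40+0-8=32

Answer: 0 32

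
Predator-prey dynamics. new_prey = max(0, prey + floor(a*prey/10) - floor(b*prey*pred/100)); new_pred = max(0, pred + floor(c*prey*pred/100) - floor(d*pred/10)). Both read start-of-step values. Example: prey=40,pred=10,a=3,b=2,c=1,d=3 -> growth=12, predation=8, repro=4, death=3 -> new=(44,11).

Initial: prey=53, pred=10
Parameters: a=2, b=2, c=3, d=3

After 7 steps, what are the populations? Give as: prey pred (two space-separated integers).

Step 1: prey: 53+10-10=53; pred: 10+15-3=22
Step 2: prey: 53+10-23=40; pred: 22+34-6=50
Step 3: prey: 40+8-40=8; pred: 50+60-15=95
Step 4: prey: 8+1-15=0; pred: 95+22-28=89
Step 5: prey: 0+0-0=0; pred: 89+0-26=63
Step 6: prey: 0+0-0=0; pred: 63+0-18=45
Step 7: prey: 0+0-0=0; pred: 45+0-13=32

Answer: 0 32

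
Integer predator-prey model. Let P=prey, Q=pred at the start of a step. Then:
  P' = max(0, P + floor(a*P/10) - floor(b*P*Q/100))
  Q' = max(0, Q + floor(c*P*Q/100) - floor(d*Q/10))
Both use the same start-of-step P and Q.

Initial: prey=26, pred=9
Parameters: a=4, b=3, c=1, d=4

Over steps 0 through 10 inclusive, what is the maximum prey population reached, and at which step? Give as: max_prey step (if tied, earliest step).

Answer: 81 8

Derivation:
Step 1: prey: 26+10-7=29; pred: 9+2-3=8
Step 2: prey: 29+11-6=34; pred: 8+2-3=7
Step 3: prey: 34+13-7=40; pred: 7+2-2=7
Step 4: prey: 40+16-8=48; pred: 7+2-2=7
Step 5: prey: 48+19-10=57; pred: 7+3-2=8
Step 6: prey: 57+22-13=66; pred: 8+4-3=9
Step 7: prey: 66+26-17=75; pred: 9+5-3=11
Step 8: prey: 75+30-24=81; pred: 11+8-4=15
Step 9: prey: 81+32-36=77; pred: 15+12-6=21
Step 10: prey: 77+30-48=59; pred: 21+16-8=29
Max prey = 81 at step 8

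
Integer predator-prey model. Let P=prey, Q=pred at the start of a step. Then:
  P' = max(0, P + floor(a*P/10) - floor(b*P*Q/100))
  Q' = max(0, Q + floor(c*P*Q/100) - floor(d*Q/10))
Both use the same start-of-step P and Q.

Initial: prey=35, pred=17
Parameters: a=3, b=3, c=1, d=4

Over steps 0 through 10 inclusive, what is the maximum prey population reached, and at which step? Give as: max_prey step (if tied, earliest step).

Step 1: prey: 35+10-17=28; pred: 17+5-6=16
Step 2: prey: 28+8-13=23; pred: 16+4-6=14
Step 3: prey: 23+6-9=20; pred: 14+3-5=12
Step 4: prey: 20+6-7=19; pred: 12+2-4=10
Step 5: prey: 19+5-5=19; pred: 10+1-4=7
Step 6: prey: 19+5-3=21; pred: 7+1-2=6
Step 7: prey: 21+6-3=24; pred: 6+1-2=5
Step 8: prey: 24+7-3=28; pred: 5+1-2=4
Step 9: prey: 28+8-3=33; pred: 4+1-1=4
Step 10: prey: 33+9-3=39; pred: 4+1-1=4
Max prey = 39 at step 10

Answer: 39 10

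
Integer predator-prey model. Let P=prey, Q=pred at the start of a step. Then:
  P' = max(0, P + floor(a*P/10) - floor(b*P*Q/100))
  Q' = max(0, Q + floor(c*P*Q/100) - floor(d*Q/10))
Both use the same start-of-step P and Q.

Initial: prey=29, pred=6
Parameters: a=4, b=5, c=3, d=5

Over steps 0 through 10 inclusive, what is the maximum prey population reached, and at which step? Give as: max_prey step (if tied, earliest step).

Step 1: prey: 29+11-8=32; pred: 6+5-3=8
Step 2: prey: 32+12-12=32; pred: 8+7-4=11
Step 3: prey: 32+12-17=27; pred: 11+10-5=16
Step 4: prey: 27+10-21=16; pred: 16+12-8=20
Step 5: prey: 16+6-16=6; pred: 20+9-10=19
Step 6: prey: 6+2-5=3; pred: 19+3-9=13
Step 7: prey: 3+1-1=3; pred: 13+1-6=8
Step 8: prey: 3+1-1=3; pred: 8+0-4=4
Step 9: prey: 3+1-0=4; pred: 4+0-2=2
Step 10: prey: 4+1-0=5; pred: 2+0-1=1
Max prey = 32 at step 1

Answer: 32 1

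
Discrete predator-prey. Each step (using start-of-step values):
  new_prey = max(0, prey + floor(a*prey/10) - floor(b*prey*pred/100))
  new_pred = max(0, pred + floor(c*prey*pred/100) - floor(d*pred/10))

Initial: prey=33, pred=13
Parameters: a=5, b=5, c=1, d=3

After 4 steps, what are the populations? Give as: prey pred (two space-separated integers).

Step 1: prey: 33+16-21=28; pred: 13+4-3=14
Step 2: prey: 28+14-19=23; pred: 14+3-4=13
Step 3: prey: 23+11-14=20; pred: 13+2-3=12
Step 4: prey: 20+10-12=18; pred: 12+2-3=11

Answer: 18 11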